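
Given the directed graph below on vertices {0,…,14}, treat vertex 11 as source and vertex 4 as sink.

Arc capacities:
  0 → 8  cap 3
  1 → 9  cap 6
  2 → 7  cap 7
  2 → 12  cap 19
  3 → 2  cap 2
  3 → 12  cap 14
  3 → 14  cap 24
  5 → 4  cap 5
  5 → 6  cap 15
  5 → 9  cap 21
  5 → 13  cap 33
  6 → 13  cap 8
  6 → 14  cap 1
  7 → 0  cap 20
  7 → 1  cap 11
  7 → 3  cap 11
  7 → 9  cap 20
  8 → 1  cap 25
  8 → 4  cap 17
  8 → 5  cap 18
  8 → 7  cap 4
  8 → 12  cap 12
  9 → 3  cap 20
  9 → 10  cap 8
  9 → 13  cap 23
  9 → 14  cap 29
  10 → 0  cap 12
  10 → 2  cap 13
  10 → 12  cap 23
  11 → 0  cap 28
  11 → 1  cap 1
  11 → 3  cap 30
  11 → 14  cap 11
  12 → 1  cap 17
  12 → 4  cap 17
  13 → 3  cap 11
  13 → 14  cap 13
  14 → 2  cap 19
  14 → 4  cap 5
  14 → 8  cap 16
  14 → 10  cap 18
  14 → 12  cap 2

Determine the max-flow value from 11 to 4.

Maximum flow value: 41

augment #1: 11→14→4 bottleneck 5, total now 5
augment #2: 11→0→8→4 bottleneck 3, total now 8
augment #3: 11→3→12→4 bottleneck 14, total now 22
augment #4: 11→14→8→4 bottleneck 6, total now 28
augment #5: 11→3→2→12→4 bottleneck 2, total now 30
augment #6: 11→3→14→8→4 bottleneck 8, total now 38
augment #7: 11→3→14→12→4 bottleneck 1, total now 39
augment #8: 11→3→14→8→5→4 bottleneck 2, total now 41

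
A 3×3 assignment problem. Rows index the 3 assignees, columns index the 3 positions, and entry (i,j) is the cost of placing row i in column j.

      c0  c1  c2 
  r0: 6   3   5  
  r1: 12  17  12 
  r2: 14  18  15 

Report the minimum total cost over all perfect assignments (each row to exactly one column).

Minimum assignment cost: 29

optimal assignment: row0→col1 (cost 3), row1→col2 (cost 12), row2→col0 (cost 14)
total = 3 + 12 + 14 = 29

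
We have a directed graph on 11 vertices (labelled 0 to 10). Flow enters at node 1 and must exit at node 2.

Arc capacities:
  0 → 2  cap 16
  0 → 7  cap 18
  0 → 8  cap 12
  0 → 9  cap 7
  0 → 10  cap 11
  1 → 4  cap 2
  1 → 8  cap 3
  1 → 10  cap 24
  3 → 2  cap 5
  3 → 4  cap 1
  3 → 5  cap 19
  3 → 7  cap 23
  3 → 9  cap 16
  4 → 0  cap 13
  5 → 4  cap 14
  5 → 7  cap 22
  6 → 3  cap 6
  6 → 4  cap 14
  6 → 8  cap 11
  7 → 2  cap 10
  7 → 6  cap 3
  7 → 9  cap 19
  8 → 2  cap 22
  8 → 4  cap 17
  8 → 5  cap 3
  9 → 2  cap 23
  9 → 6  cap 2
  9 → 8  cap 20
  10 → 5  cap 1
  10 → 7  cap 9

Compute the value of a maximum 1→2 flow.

Maximum flow value: 15

augment #1: 1→8→2 bottleneck 3, total now 3
augment #2: 1→4→0→2 bottleneck 2, total now 5
augment #3: 1→10→7→2 bottleneck 9, total now 14
augment #4: 1→10→5→7→2 bottleneck 1, total now 15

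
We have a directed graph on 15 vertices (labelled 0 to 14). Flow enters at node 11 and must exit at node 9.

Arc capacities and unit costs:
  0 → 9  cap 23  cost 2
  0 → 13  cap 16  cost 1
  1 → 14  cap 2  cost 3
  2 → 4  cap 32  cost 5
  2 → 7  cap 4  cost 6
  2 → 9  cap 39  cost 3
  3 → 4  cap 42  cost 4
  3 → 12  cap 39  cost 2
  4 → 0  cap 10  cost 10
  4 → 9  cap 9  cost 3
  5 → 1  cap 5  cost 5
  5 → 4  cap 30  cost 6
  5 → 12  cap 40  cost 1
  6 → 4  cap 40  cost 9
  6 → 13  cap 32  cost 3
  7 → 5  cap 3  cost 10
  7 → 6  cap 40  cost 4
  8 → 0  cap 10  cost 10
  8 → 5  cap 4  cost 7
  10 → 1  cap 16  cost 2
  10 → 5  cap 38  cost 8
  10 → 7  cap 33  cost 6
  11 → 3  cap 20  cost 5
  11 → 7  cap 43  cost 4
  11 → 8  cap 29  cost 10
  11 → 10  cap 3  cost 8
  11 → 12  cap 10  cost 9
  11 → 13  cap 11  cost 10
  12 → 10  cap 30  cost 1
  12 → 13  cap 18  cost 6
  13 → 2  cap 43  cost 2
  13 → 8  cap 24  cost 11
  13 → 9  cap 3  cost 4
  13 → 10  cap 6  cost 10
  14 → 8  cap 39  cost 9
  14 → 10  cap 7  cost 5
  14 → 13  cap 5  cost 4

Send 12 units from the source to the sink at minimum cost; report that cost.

Minimum cost for 12 units: 150

shortest-cost path #1: 11→3→4→9 push 9 @ unit cost 12 (adds 108)
shortest-cost path #2: 11→13→9 push 3 @ unit cost 14 (adds 42)
total cost = 150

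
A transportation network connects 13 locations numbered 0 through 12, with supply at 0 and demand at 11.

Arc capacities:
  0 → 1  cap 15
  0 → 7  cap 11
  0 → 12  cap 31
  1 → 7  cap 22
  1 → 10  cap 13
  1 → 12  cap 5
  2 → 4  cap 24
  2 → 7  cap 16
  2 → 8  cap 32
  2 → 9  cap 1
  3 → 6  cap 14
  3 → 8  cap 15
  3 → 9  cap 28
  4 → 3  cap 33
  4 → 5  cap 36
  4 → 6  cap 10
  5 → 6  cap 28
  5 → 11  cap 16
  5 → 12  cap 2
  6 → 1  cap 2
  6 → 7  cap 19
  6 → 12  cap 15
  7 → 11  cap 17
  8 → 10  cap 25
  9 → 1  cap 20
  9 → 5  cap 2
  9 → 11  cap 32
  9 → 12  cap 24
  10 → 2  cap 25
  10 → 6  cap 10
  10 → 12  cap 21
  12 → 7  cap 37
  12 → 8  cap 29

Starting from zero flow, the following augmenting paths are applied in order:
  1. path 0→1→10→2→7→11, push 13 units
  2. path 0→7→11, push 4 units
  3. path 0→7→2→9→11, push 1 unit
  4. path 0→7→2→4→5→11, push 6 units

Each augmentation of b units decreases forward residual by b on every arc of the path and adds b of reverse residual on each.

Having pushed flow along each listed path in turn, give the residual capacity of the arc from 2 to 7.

Residual capacity of (2,7): 10

after path 1 (0→1→10→2→7→11, push 13): res(2,7)=3
after path 2 (0→7→11, push 4): res(2,7)=3
after path 3 (0→7→2→9→11, push 1): res(2,7)=4
after path 4 (0→7→2→4→5→11, push 6): res(2,7)=10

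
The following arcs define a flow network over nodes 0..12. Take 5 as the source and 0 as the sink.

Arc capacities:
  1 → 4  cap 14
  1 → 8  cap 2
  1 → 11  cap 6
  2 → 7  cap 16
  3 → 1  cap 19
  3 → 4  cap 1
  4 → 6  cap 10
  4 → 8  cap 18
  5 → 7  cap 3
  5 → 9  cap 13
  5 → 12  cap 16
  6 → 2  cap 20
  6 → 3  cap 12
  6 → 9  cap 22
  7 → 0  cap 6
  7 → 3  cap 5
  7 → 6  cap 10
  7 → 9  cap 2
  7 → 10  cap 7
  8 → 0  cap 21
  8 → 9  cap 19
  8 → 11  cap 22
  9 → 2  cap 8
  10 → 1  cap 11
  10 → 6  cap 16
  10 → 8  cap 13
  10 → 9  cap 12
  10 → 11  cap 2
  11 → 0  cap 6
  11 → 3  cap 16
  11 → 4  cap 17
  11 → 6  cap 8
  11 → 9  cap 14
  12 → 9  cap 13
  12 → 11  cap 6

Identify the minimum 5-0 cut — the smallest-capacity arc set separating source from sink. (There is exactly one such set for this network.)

augment #1: 5→7→0 push 3
augment #2: 5→12→11→0 push 6
augment #3: 5→9→2→7→0 push 3
augment #4: 5→9→2→7→10→8→0 push 5
max flow = 17; residual-reachable set from 5 gives S-side
cut edges (S→T): {(5,7), (9,2), (12,11)} total cap 17

Min-cut arcs: {(5,7), (9,2), (12,11)} (total capacity 17)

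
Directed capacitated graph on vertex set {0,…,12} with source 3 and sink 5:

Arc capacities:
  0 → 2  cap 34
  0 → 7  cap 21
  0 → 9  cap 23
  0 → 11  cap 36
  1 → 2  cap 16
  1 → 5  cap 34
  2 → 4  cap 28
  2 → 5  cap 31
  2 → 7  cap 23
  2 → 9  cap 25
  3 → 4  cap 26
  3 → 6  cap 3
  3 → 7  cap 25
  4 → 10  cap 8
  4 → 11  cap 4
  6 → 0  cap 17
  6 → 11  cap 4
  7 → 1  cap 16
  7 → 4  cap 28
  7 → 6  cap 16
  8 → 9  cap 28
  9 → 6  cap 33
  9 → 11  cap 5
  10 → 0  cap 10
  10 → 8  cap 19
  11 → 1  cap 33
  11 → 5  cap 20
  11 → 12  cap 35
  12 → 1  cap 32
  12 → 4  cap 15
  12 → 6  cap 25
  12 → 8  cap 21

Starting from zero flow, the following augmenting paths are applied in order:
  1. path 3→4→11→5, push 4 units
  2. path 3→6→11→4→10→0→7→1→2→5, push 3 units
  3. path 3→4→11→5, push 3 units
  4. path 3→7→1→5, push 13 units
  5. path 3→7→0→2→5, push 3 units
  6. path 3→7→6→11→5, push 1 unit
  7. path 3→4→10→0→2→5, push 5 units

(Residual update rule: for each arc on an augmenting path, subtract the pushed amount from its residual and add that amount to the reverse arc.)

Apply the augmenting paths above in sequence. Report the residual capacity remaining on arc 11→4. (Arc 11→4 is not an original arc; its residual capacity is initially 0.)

after path 1 (3→4→11→5, push 4): res(11,4)=4
after path 2 (3→6→11→4→10→0→7→1→2→5, push 3): res(11,4)=1
after path 3 (3→4→11→5, push 3): res(11,4)=4
after path 4 (3→7→1→5, push 13): res(11,4)=4
after path 5 (3→7→0→2→5, push 3): res(11,4)=4
after path 6 (3→7→6→11→5, push 1): res(11,4)=4
after path 7 (3→4→10→0→2→5, push 5): res(11,4)=4

Residual capacity of (11,4): 4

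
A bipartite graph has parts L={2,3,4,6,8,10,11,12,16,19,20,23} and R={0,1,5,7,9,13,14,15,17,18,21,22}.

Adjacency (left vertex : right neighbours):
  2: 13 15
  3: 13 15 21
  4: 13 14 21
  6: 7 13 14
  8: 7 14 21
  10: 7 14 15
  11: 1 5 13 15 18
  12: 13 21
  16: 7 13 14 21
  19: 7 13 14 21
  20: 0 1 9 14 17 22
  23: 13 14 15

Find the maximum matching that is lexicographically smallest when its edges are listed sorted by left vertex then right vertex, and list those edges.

Lex-smallest maximum matching: {(2,13), (3,15), (4,14), (6,7), (8,21), (11,1), (20,0)}

|M| = 7 (so the lex-smallest maximum matching has 7 edges)
process left vertices in ascending order; for each, take the smallest-labelled available neighbour that still permits 7 edges overall, or leave it unmatched if none does
lex-smallest matching: {2-13, 3-15, 4-14, 6-7, 8-21, 11-1, 20-0}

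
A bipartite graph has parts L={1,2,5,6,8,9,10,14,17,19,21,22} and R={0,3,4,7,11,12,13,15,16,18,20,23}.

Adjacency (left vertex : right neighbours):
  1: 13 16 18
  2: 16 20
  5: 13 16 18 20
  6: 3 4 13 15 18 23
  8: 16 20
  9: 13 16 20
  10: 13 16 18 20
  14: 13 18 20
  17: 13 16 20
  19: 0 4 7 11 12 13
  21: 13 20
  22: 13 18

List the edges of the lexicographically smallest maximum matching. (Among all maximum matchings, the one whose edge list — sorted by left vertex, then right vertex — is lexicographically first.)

|M| = 6 (so the lex-smallest maximum matching has 6 edges)
process left vertices in ascending order; for each, take the smallest-labelled available neighbour that still permits 6 edges overall, or leave it unmatched if none does
lex-smallest matching: {1-13, 2-16, 5-18, 6-3, 8-20, 19-0}

Lex-smallest maximum matching: {(1,13), (2,16), (5,18), (6,3), (8,20), (19,0)}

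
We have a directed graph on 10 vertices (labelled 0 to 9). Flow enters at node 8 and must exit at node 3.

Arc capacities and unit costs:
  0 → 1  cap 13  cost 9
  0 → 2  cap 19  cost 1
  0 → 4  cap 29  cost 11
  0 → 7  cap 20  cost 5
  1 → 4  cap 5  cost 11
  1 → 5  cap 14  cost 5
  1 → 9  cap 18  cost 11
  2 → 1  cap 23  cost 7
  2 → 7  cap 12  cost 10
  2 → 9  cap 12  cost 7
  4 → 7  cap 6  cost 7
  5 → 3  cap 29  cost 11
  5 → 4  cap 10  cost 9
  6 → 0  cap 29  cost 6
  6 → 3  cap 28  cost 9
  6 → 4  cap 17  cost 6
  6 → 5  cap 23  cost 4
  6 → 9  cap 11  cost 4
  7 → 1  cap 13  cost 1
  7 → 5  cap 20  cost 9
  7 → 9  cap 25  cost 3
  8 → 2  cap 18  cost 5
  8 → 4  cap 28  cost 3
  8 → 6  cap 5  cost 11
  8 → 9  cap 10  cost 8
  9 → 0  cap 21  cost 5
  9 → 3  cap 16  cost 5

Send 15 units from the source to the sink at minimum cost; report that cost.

Minimum cost for 15 units: 215

shortest-cost path #1: 8→9→3 push 10 @ unit cost 13 (adds 130)
shortest-cost path #2: 8→2→9→3 push 5 @ unit cost 17 (adds 85)
total cost = 215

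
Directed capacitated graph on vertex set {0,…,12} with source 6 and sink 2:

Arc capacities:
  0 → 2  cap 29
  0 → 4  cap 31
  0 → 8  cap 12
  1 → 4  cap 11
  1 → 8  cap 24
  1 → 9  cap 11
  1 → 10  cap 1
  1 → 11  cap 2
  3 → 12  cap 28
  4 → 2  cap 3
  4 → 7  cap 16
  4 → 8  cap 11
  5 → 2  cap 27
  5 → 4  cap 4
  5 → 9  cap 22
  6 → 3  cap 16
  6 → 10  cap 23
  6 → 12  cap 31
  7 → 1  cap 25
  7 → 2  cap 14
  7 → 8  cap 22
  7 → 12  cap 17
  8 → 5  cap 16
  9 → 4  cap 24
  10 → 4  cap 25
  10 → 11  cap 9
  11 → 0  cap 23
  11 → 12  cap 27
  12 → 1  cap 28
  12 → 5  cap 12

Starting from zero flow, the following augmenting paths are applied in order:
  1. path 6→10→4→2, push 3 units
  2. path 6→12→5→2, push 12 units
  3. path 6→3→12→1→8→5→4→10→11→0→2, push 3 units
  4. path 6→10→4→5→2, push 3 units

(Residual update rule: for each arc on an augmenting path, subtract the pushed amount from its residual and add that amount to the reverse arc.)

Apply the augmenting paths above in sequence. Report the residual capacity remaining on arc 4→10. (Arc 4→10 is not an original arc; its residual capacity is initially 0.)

Residual capacity of (4,10): 3

after path 1 (6→10→4→2, push 3): res(4,10)=3
after path 2 (6→12→5→2, push 12): res(4,10)=3
after path 3 (6→3→12→1→8→5→4→10→11→0→2, push 3): res(4,10)=0
after path 4 (6→10→4→5→2, push 3): res(4,10)=3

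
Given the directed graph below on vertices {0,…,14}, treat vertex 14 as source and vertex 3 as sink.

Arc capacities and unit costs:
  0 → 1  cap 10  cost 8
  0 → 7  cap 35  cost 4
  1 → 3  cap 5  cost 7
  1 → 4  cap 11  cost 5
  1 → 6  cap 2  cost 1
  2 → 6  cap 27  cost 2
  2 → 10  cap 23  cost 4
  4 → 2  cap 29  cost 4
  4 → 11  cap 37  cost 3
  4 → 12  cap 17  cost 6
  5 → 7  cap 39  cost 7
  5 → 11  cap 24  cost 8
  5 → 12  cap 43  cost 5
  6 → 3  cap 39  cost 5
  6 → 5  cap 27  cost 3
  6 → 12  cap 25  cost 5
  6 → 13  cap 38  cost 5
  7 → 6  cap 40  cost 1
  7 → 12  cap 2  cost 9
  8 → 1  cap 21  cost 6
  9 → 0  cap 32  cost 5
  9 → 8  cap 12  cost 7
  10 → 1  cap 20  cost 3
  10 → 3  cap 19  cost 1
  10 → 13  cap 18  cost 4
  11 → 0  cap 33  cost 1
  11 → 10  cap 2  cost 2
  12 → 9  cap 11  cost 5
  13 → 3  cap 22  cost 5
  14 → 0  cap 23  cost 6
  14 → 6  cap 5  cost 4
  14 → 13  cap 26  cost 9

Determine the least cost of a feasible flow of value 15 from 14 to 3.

shortest-cost path #1: 14→6→3 push 5 @ unit cost 9 (adds 45)
shortest-cost path #2: 14→13→3 push 10 @ unit cost 14 (adds 140)
total cost = 185

Minimum cost for 15 units: 185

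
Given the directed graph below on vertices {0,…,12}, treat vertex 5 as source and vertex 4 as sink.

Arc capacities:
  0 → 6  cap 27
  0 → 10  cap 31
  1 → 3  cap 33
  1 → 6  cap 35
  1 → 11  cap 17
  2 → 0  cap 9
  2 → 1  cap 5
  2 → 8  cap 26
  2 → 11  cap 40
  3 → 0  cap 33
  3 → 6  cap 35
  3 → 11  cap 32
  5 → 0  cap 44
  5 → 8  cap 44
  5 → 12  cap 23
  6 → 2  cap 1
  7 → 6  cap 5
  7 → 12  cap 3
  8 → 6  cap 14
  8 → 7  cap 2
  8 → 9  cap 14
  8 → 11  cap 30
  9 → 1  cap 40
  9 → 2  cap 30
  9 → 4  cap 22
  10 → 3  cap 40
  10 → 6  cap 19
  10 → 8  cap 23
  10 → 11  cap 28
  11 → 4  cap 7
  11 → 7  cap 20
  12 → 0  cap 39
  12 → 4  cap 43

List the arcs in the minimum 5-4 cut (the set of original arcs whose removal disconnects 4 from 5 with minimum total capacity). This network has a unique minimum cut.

augment #1: 5→12→4 push 23
augment #2: 5→8→9→4 push 14
augment #3: 5→8→11→4 push 7
augment #4: 5→8→7→12→4 push 2
augment #5: 5→8→11→7→12→4 push 1
max flow = 47; residual-reachable set from 5 gives S-side
cut edges (S→T): {(5,12), (7,12), (8,9), (11,4)} total cap 47

Min-cut arcs: {(5,12), (7,12), (8,9), (11,4)} (total capacity 47)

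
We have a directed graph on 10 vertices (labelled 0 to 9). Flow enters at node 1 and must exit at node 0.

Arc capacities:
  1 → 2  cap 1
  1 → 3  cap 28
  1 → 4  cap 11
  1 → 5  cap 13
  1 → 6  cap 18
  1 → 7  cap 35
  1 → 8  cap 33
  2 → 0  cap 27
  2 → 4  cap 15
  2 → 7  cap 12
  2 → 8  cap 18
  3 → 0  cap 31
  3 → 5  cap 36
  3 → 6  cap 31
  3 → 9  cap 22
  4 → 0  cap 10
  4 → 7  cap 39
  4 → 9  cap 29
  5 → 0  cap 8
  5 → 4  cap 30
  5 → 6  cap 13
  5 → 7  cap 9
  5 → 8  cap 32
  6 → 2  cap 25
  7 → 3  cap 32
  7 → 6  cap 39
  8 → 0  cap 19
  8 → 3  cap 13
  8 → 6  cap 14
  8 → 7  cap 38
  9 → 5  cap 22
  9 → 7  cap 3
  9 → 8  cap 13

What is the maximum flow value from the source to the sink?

augment #1: 1→2→0 bottleneck 1, total now 1
augment #2: 1→3→0 bottleneck 28, total now 29
augment #3: 1→4→0 bottleneck 10, total now 39
augment #4: 1→5→0 bottleneck 8, total now 47
augment #5: 1→8→0 bottleneck 19, total now 66
augment #6: 1→6→2→0 bottleneck 18, total now 84
augment #7: 1→7→3→0 bottleneck 3, total now 87
augment #8: 1→5→6→2→0 bottleneck 5, total now 92
augment #9: 1→7→6→2→0 bottleneck 2, total now 94

Maximum flow value: 94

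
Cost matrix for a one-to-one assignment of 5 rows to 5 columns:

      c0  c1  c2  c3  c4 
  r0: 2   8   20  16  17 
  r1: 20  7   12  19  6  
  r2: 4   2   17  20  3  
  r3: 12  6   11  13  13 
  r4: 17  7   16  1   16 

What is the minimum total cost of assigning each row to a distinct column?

Minimum assignment cost: 22

optimal assignment: row0→col0 (cost 2), row1→col4 (cost 6), row2→col1 (cost 2), row3→col2 (cost 11), row4→col3 (cost 1)
total = 2 + 6 + 2 + 11 + 1 = 22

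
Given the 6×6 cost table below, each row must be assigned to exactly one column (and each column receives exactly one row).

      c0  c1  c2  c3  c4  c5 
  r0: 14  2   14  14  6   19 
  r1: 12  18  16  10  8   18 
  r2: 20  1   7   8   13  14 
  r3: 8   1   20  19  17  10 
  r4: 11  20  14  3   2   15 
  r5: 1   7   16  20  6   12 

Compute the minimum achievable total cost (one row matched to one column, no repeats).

Minimum assignment cost: 31

optimal assignment: row0→col1 (cost 2), row1→col4 (cost 8), row2→col2 (cost 7), row3→col5 (cost 10), row4→col3 (cost 3), row5→col0 (cost 1)
total = 2 + 8 + 7 + 10 + 3 + 1 = 31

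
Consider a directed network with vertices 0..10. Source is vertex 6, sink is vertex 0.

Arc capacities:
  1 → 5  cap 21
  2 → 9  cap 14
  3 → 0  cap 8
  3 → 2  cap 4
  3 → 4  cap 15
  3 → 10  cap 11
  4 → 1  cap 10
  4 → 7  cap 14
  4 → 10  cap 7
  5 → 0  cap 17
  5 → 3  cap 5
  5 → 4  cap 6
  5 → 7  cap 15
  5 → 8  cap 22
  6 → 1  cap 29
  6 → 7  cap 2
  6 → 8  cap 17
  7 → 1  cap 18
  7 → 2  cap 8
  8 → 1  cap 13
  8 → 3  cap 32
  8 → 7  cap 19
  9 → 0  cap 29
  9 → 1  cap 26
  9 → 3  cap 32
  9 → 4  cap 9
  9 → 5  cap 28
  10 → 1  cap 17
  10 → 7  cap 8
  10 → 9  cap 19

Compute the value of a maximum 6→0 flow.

augment #1: 6→1→5→0 bottleneck 17, total now 17
augment #2: 6→8→3→0 bottleneck 8, total now 25
augment #3: 6→7→2→9→0 bottleneck 2, total now 27
augment #4: 6→8→3→2→9→0 bottleneck 4, total now 31
augment #5: 6→8→3→10→9→0 bottleneck 5, total now 36
augment #6: 6→1→5→3→10→9→0 bottleneck 4, total now 40

Maximum flow value: 40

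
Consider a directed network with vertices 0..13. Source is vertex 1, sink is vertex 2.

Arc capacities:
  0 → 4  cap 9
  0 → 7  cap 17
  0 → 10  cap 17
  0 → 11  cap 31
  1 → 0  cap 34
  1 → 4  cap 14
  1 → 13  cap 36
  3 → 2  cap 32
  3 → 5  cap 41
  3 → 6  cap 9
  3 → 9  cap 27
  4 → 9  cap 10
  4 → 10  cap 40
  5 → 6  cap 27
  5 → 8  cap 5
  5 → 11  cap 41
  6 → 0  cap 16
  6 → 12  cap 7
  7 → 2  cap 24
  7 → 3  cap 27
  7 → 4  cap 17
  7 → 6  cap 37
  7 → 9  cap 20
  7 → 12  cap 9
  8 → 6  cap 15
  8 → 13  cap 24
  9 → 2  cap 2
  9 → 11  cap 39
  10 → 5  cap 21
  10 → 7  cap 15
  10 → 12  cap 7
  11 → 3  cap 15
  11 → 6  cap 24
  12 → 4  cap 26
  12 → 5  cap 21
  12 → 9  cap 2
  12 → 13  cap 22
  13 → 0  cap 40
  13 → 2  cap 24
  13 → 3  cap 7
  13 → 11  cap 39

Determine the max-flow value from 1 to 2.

augment #1: 1→13→2 bottleneck 24, total now 24
augment #2: 1→0→7→2 bottleneck 17, total now 41
augment #3: 1→4→9→2 bottleneck 2, total now 43
augment #4: 1→13→3→2 bottleneck 7, total now 50
augment #5: 1→0→10→7→2 bottleneck 7, total now 57
augment #6: 1→0→11→3→2 bottleneck 10, total now 67
augment #7: 1→13→11→3→2 bottleneck 5, total now 72
augment #8: 1→4→10→7→3→2 bottleneck 8, total now 80

Maximum flow value: 80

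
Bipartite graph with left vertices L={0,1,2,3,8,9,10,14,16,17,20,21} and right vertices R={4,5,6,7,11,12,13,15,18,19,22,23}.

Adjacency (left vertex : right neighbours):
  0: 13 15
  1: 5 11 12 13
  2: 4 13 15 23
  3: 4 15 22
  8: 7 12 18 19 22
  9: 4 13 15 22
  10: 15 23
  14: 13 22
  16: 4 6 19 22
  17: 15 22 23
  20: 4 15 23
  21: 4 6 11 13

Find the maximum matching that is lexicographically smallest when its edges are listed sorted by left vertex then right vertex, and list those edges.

|M| = 9 (so the lex-smallest maximum matching has 9 edges)
process left vertices in ascending order; for each, take the smallest-labelled available neighbour that still permits 9 edges overall, or leave it unmatched if none does
lex-smallest matching: {0-13, 1-5, 2-4, 3-15, 8-7, 9-22, 10-23, 16-6, 21-11}

Lex-smallest maximum matching: {(0,13), (1,5), (2,4), (3,15), (8,7), (9,22), (10,23), (16,6), (21,11)}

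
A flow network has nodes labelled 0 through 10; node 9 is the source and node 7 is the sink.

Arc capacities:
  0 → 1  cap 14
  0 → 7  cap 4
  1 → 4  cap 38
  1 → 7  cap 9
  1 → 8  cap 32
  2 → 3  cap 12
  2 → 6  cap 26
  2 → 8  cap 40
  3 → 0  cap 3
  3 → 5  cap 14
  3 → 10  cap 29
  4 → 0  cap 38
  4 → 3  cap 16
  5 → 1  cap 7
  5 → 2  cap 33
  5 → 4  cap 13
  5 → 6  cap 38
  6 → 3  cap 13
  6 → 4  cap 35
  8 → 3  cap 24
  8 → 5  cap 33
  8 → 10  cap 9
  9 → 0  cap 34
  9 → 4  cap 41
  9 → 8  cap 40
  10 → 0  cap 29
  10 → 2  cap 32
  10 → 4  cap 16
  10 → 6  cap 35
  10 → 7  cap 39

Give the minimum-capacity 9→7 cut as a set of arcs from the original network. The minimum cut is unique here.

augment #1: 9→0→7 push 4
augment #2: 9→0→1→7 push 9
augment #3: 9→8→10→7 push 9
augment #4: 9→4→3→10→7 push 16
augment #5: 9→8→3→10→7 push 13
max flow = 51; residual-reachable set from 9 gives S-side
cut edges (S→T): {(0,7), (1,7), (3,10), (8,10)} total cap 51

Min-cut arcs: {(0,7), (1,7), (3,10), (8,10)} (total capacity 51)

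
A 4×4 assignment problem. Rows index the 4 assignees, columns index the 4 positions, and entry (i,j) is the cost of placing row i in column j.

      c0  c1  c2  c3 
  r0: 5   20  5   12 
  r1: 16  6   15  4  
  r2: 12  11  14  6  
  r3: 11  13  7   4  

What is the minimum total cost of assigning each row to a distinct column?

Minimum assignment cost: 24

optimal assignment: row0→col0 (cost 5), row1→col1 (cost 6), row2→col3 (cost 6), row3→col2 (cost 7)
total = 5 + 6 + 6 + 7 = 24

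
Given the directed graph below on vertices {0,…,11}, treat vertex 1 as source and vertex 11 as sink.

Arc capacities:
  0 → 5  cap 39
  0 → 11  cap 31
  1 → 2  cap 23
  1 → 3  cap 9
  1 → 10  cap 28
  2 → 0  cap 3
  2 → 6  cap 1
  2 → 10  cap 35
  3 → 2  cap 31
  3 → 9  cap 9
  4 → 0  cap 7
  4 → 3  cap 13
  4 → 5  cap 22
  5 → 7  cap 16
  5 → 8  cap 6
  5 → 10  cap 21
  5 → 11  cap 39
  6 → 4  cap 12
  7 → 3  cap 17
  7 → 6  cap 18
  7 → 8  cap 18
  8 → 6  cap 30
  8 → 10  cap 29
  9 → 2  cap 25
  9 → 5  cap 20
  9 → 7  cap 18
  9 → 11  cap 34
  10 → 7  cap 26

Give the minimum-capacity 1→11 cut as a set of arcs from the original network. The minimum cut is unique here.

augment #1: 1→2→0→11 push 3
augment #2: 1→3→9→11 push 9
augment #3: 1→2→6→4→0→11 push 1
augment #4: 1→10→7→6→4→0→11 push 6
augment #5: 1→10→7→6→4→5→11 push 5
max flow = 24; residual-reachable set from 1 gives S-side
cut edges (S→T): {(2,0), (3,9), (6,4)} total cap 24

Min-cut arcs: {(2,0), (3,9), (6,4)} (total capacity 24)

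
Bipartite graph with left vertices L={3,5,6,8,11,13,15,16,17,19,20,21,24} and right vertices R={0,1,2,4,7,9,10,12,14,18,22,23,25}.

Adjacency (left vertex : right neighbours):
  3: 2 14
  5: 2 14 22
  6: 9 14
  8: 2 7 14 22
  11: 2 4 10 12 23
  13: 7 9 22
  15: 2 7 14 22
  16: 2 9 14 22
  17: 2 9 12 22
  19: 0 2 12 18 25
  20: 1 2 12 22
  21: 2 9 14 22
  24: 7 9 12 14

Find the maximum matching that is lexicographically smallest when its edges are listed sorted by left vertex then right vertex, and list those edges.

|M| = 9 (so the lex-smallest maximum matching has 9 edges)
process left vertices in ascending order; for each, take the smallest-labelled available neighbour that still permits 9 edges overall, or leave it unmatched if none does
lex-smallest matching: {3-2, 5-14, 6-9, 8-7, 11-4, 13-22, 17-12, 19-0, 20-1}

Lex-smallest maximum matching: {(3,2), (5,14), (6,9), (8,7), (11,4), (13,22), (17,12), (19,0), (20,1)}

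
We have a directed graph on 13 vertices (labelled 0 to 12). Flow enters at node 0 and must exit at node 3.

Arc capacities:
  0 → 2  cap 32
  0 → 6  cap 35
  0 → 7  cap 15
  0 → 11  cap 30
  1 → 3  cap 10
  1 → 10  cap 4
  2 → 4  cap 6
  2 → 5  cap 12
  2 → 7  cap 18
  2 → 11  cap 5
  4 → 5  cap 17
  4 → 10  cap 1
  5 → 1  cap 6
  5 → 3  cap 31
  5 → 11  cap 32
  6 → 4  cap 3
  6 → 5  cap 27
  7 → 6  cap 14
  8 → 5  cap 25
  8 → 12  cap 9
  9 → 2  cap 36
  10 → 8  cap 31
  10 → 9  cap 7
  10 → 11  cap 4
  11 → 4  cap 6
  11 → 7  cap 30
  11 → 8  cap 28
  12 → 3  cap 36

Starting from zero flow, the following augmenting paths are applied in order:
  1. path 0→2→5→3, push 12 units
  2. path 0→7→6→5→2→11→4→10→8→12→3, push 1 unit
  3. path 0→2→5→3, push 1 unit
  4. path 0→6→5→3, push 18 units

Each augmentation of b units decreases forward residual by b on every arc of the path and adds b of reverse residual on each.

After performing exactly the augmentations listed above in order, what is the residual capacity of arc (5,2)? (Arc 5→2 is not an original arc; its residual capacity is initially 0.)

Residual capacity of (5,2): 12

after path 1 (0→2→5→3, push 12): res(5,2)=12
after path 2 (0→7→6→5→2→11→4→10→8→12→3, push 1): res(5,2)=11
after path 3 (0→2→5→3, push 1): res(5,2)=12
after path 4 (0→6→5→3, push 18): res(5,2)=12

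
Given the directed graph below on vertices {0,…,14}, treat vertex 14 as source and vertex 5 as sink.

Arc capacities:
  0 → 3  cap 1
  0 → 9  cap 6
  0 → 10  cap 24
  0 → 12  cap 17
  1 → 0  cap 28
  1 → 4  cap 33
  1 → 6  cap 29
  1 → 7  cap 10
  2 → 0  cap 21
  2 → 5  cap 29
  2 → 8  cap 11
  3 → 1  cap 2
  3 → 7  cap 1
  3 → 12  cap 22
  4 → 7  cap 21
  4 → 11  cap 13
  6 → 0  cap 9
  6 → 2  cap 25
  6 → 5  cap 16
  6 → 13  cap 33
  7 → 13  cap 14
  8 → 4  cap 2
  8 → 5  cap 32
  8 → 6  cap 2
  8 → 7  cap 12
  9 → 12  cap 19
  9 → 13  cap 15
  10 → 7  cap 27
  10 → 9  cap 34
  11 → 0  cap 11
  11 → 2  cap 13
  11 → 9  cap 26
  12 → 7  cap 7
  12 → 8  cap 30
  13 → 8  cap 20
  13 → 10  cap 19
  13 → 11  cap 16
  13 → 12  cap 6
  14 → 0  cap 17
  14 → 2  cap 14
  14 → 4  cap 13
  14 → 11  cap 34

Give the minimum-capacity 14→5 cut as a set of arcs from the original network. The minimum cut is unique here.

augment #1: 14→2→5 push 14
augment #2: 14→11→2→5 push 13
augment #3: 14→0→12→8→5 push 17
augment #4: 14→4→7→13→8→5 push 13
augment #5: 14→11→9→12→8→5 push 2
augment #6: 14→11→0→3→1→6→5 push 1
augment #7: 14→11→9→12→8→6→5 push 2
max flow = 62; residual-reachable set from 14 gives S-side
cut edges (S→T): {(0,3), (8,5), (8,6), (11,2), (14,2)} total cap 62

Min-cut arcs: {(0,3), (8,5), (8,6), (11,2), (14,2)} (total capacity 62)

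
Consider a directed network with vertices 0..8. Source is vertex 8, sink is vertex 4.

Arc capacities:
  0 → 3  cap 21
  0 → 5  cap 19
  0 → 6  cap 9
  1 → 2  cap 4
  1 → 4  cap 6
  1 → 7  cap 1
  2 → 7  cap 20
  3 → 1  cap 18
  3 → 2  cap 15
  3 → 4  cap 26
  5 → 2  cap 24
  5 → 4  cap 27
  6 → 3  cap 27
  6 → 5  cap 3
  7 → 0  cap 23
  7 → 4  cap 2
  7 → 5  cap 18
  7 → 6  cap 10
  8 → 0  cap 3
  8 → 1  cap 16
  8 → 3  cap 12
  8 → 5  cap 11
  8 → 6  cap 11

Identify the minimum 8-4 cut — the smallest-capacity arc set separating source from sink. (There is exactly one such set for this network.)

Min-cut arcs: {(1,2), (1,4), (1,7), (8,0), (8,3), (8,5), (8,6)} (total capacity 48)

augment #1: 8→1→4 push 6
augment #2: 8→3→4 push 12
augment #3: 8→5→4 push 11
augment #4: 8→0→3→4 push 3
augment #5: 8→1→7→4 push 1
augment #6: 8→6→3→4 push 11
augment #7: 8→1→2→7→4 push 1
augment #8: 8→1→2→7→5→4 push 3
max flow = 48; residual-reachable set from 8 gives S-side
cut edges (S→T): {(1,2), (1,4), (1,7), (8,0), (8,3), (8,5), (8,6)} total cap 48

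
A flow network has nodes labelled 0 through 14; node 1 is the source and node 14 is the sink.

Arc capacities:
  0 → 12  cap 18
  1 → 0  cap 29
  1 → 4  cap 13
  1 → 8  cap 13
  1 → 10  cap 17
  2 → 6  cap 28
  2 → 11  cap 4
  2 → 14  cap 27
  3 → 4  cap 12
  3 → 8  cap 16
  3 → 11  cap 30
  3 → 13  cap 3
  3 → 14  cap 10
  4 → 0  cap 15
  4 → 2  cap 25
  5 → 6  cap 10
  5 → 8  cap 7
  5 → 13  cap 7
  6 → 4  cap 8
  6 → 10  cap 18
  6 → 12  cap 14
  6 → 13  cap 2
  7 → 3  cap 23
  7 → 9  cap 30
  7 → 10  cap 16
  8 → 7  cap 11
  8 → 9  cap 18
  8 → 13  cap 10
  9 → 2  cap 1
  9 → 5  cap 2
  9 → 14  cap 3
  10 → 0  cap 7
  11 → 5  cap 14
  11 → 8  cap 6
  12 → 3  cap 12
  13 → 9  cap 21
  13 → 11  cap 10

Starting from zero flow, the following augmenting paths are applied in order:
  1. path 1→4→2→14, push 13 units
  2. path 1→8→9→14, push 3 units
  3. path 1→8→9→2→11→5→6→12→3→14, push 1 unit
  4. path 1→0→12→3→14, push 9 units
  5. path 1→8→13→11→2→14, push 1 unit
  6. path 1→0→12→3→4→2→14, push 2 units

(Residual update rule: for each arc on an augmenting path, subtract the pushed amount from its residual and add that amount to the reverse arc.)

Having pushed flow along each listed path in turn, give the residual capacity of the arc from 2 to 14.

Residual capacity of (2,14): 11

after path 1 (1→4→2→14, push 13): res(2,14)=14
after path 2 (1→8→9→14, push 3): res(2,14)=14
after path 3 (1→8→9→2→11→5→6→12→3→14, push 1): res(2,14)=14
after path 4 (1→0→12→3→14, push 9): res(2,14)=14
after path 5 (1→8→13→11→2→14, push 1): res(2,14)=13
after path 6 (1→0→12→3→4→2→14, push 2): res(2,14)=11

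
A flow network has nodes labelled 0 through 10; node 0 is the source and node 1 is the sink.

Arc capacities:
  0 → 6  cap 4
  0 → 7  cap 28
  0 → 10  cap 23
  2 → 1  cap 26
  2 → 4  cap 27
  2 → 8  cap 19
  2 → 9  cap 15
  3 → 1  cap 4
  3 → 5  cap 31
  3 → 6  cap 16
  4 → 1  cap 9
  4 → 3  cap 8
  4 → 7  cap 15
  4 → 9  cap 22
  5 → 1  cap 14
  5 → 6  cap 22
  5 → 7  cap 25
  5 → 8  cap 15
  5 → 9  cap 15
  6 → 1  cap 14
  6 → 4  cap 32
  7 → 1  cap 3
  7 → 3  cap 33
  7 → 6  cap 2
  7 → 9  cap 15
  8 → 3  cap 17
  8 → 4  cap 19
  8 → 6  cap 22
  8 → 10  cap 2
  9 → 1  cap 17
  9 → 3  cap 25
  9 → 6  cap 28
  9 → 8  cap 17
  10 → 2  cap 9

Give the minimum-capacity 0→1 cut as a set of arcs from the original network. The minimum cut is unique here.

augment #1: 0→6→1 push 4
augment #2: 0→7→1 push 3
augment #3: 0→7→3→1 push 4
augment #4: 0→7→6→1 push 2
augment #5: 0→7→9→1 push 15
augment #6: 0→10→2→1 push 9
augment #7: 0→7→3→5→1 push 4
max flow = 41; residual-reachable set from 0 gives S-side
cut edges (S→T): {(0,6), (0,7), (10,2)} total cap 41

Min-cut arcs: {(0,6), (0,7), (10,2)} (total capacity 41)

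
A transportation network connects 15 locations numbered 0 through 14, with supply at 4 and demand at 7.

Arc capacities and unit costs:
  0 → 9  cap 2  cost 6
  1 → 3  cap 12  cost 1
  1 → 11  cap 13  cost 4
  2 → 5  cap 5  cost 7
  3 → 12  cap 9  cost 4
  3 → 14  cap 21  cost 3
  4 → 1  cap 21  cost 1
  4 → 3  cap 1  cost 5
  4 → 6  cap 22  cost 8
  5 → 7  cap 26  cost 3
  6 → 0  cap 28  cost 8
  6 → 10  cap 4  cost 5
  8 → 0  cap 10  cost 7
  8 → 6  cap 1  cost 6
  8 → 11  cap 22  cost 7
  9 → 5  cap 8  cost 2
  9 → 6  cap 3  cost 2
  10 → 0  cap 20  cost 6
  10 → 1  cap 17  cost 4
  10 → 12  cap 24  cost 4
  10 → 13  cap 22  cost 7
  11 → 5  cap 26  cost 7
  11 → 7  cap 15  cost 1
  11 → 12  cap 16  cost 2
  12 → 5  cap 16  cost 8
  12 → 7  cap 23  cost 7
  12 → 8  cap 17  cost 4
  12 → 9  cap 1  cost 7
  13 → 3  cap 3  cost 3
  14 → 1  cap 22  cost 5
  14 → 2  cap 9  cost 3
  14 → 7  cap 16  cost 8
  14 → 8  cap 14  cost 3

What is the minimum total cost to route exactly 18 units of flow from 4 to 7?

Minimum cost for 18 units: 143

shortest-cost path #1: 4→1→11→7 push 13 @ unit cost 6 (adds 78)
shortest-cost path #2: 4→1→3→12→7 push 5 @ unit cost 13 (adds 65)
total cost = 143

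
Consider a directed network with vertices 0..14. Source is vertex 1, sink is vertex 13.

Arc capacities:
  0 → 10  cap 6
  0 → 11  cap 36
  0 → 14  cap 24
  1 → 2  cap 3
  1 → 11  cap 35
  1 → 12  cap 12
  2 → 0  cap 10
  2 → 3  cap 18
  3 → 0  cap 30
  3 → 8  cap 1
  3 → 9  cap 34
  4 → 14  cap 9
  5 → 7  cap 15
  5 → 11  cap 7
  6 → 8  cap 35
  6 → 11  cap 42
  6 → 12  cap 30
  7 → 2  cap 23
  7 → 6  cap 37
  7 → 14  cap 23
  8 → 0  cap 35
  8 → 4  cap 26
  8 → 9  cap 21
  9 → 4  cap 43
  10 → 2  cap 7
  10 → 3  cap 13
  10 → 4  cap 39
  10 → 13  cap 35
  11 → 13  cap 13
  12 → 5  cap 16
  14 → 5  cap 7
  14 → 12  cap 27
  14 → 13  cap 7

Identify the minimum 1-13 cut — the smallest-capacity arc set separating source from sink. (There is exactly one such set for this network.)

Min-cut arcs: {(0,10), (11,13), (14,13)} (total capacity 26)

augment #1: 1→11→13 push 13
augment #2: 1→2→0→10→13 push 3
augment #3: 1→12→5→7→14→13 push 7
augment #4: 1→12→5→7→2→0→10→13 push 3
max flow = 26; residual-reachable set from 1 gives S-side
cut edges (S→T): {(0,10), (11,13), (14,13)} total cap 26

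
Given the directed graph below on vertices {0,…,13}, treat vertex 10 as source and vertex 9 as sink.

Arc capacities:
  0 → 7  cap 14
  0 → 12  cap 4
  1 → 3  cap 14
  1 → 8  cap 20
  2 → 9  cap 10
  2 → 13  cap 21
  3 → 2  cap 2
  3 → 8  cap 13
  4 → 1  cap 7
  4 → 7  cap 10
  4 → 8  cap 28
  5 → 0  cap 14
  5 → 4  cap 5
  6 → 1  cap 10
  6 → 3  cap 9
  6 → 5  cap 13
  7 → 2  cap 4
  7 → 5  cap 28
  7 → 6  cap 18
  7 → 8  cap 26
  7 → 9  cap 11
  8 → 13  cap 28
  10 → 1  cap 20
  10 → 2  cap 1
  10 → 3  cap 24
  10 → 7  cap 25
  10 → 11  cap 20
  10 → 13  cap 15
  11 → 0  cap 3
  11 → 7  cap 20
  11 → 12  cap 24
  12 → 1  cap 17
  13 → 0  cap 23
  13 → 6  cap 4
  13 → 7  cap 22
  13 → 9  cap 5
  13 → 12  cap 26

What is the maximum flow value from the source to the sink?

Maximum flow value: 23

augment #1: 10→2→9 bottleneck 1, total now 1
augment #2: 10→7→9 bottleneck 11, total now 12
augment #3: 10→13→9 bottleneck 5, total now 17
augment #4: 10→3→2→9 bottleneck 2, total now 19
augment #5: 10→7→2→9 bottleneck 4, total now 23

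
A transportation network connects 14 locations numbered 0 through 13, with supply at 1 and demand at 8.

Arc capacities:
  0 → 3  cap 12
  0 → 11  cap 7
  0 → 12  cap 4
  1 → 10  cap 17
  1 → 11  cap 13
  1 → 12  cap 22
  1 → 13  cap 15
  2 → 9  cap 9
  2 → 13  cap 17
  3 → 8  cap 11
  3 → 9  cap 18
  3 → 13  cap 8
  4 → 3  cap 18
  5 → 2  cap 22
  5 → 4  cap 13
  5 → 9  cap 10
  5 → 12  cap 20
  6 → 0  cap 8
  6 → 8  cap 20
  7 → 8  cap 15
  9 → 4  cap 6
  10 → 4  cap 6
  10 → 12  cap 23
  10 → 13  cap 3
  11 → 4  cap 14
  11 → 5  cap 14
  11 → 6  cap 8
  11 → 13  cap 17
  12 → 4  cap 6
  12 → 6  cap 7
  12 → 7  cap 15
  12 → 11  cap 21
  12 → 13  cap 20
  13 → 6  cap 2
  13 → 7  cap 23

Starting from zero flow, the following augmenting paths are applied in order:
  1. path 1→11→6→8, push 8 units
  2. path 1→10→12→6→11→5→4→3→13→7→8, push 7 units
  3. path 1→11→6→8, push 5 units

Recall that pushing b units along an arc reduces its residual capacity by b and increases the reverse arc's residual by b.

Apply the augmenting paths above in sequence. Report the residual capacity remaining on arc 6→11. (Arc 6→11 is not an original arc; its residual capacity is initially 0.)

after path 1 (1→11→6→8, push 8): res(6,11)=8
after path 2 (1→10→12→6→11→5→4→3→13→7→8, push 7): res(6,11)=1
after path 3 (1→11→6→8, push 5): res(6,11)=6

Residual capacity of (6,11): 6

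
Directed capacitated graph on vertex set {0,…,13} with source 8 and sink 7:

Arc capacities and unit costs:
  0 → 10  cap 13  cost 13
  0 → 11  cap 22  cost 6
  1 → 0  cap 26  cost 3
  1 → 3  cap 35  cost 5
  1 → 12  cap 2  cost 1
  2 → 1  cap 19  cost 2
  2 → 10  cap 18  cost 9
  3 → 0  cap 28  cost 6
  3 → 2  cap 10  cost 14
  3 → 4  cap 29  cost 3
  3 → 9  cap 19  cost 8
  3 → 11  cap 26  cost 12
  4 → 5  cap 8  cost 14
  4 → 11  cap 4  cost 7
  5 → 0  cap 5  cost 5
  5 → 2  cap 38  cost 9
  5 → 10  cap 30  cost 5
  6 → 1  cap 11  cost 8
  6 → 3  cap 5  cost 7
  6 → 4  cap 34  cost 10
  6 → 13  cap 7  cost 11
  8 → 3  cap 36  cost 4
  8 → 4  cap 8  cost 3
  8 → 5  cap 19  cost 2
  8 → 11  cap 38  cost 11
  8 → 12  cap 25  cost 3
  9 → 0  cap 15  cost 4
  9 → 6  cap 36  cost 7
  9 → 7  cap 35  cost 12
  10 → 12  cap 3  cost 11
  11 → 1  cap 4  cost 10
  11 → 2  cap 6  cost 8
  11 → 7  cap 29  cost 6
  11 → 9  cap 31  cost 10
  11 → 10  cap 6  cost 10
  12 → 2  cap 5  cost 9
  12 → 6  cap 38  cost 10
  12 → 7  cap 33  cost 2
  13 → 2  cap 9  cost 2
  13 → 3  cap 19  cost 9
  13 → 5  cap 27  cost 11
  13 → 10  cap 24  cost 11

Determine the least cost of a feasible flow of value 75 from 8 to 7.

shortest-cost path #1: 8→12→7 push 25 @ unit cost 5 (adds 125)
shortest-cost path #2: 8→4→11→7 push 4 @ unit cost 16 (adds 64)
shortest-cost path #3: 8→5→2→1→12→7 push 2 @ unit cost 16 (adds 32)
shortest-cost path #4: 8→11→7 push 25 @ unit cost 17 (adds 425)
shortest-cost path #5: 8→5→10→12→7 push 3 @ unit cost 20 (adds 60)
shortest-cost path #6: 8→3→9→7 push 16 @ unit cost 24 (adds 384)
total cost = 1090

Minimum cost for 75 units: 1090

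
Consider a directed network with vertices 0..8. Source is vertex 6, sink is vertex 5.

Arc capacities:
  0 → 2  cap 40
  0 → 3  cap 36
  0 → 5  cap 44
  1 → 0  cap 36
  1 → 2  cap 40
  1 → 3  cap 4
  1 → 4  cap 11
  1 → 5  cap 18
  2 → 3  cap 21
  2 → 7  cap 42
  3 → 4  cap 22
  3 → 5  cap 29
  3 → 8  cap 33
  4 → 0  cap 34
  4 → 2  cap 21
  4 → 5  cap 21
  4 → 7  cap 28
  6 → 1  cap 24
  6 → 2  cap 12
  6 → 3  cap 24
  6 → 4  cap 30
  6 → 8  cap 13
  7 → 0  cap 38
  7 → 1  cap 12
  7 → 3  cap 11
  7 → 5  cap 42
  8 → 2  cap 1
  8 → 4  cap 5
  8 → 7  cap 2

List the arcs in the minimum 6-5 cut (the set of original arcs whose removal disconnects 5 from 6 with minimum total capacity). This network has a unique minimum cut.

augment #1: 6→1→5 push 18
augment #2: 6→3→5 push 24
augment #3: 6→4→5 push 21
augment #4: 6→1→0→5 push 6
augment #5: 6→2→3→5 push 5
augment #6: 6→2→7→5 push 7
augment #7: 6→4→0→5 push 9
augment #8: 6→8→7→5 push 2
augment #9: 6→8→2→7→5 push 1
augment #10: 6→8→4→0→5 push 5
max flow = 98; residual-reachable set from 6 gives S-side
cut edges (S→T): {(6,1), (6,2), (6,3), (6,4), (8,2), (8,4), (8,7)} total cap 98

Min-cut arcs: {(6,1), (6,2), (6,3), (6,4), (8,2), (8,4), (8,7)} (total capacity 98)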